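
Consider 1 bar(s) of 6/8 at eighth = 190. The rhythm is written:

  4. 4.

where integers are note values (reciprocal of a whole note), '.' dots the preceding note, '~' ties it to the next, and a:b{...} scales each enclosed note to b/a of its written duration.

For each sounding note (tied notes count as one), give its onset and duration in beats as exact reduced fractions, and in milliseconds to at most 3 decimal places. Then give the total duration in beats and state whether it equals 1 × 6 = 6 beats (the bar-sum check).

1) 0.0ms=0b +947.368ms=3b
2) 947.368ms=3b +947.368ms=3b
Σ=6b of 6 (190bpm 6/8) — PASS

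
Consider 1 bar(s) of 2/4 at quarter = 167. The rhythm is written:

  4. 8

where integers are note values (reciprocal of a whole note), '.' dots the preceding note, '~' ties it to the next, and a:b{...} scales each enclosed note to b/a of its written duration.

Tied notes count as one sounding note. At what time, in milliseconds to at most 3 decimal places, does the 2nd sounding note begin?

note 2 onset = 3/2b = 538.922ms

1. 0.0ms @ 0 + 538.922ms (3/2)
2. 538.922ms @ 3/2 + 179.641ms (1/2)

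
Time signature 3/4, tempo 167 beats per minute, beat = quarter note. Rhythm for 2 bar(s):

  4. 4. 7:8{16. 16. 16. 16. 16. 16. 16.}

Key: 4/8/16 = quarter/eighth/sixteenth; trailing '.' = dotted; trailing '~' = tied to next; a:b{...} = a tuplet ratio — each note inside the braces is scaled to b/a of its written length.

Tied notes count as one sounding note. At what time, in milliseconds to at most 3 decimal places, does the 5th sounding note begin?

1. 0.0ms @ 0 + 538.922ms (3/2)
2. 538.922ms @ 3/2 + 538.922ms (3/2)
3. 1077.844ms @ 3 + 153.978ms (3/7)
4. 1231.822ms @ 24/7 + 153.978ms (3/7)
5. 1385.8ms @ 27/7 + 153.978ms (3/7)
6. 1539.778ms @ 30/7 + 153.978ms (3/7)
7. 1693.755ms @ 33/7 + 153.978ms (3/7)
8. 1847.733ms @ 36/7 + 153.978ms (3/7)
9. 2001.711ms @ 39/7 + 153.978ms (3/7)

note 5 onset = 27/7b = 1385.8ms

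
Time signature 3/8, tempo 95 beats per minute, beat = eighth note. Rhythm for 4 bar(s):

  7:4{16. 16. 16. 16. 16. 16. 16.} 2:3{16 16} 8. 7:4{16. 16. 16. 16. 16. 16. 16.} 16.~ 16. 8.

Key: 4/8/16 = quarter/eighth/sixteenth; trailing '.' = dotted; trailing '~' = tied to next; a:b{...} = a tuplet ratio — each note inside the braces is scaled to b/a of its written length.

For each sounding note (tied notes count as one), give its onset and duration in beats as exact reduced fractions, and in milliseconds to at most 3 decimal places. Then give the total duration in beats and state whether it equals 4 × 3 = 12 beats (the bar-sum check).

1) 0.0ms=0b +270.677ms=3/7b
2) 270.677ms=3/7b +270.677ms=3/7b
3) 541.353ms=6/7b +270.677ms=3/7b
4) 812.03ms=9/7b +270.677ms=3/7b
5) 1082.707ms=12/7b +270.677ms=3/7b
6) 1353.383ms=15/7b +270.677ms=3/7b
7) 1624.06ms=18/7b +270.677ms=3/7b
8) 1894.737ms=3b +473.684ms=3/4b
9) 2368.421ms=15/4b +473.684ms=3/4b
10) 2842.105ms=9/2b +947.368ms=3/2b
11) 3789.474ms=6b +270.677ms=3/7b
12) 4060.15ms=45/7b +270.677ms=3/7b
13) 4330.827ms=48/7b +270.677ms=3/7b
14) 4601.504ms=51/7b +270.677ms=3/7b
15) 4872.18ms=54/7b +270.677ms=3/7b
16) 5142.857ms=57/7b +270.677ms=3/7b
17) 5413.534ms=60/7b +270.677ms=3/7b
18) 5684.211ms=9b +947.368ms=3/2b
19) 6631.579ms=21/2b +947.368ms=3/2b
Σ=12b of 12 (95bpm 3/8) — PASS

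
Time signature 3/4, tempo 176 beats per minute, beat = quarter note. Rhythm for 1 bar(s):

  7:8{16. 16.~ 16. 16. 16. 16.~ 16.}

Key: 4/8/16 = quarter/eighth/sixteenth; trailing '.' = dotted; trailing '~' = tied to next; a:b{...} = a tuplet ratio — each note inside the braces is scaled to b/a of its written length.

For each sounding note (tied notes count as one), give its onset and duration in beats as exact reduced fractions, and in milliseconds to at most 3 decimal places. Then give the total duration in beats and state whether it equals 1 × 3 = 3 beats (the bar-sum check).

1) 0.0ms=0b +146.104ms=3/7b
2) 146.104ms=3/7b +292.208ms=6/7b
3) 438.312ms=9/7b +146.104ms=3/7b
4) 584.416ms=12/7b +146.104ms=3/7b
5) 730.519ms=15/7b +292.208ms=6/7b
Σ=3b of 3 (176bpm 3/4) — PASS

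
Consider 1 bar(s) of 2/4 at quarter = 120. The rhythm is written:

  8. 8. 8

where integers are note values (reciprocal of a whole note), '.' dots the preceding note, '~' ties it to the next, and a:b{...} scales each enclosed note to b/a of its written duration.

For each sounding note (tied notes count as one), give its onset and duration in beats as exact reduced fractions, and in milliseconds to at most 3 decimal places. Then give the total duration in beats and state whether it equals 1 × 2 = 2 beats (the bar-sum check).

1) 0.0ms=0b +375.0ms=3/4b
2) 375.0ms=3/4b +375.0ms=3/4b
3) 750.0ms=3/2b +250.0ms=1/2b
Σ=2b of 2 (120bpm 2/4) — PASS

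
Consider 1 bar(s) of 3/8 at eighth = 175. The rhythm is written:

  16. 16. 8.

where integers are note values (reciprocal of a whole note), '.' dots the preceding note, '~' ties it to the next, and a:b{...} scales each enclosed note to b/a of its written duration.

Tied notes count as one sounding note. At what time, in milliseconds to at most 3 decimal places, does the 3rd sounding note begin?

note 3 onset = 3/2b = 514.286ms

1. 0.0ms @ 0 + 257.143ms (3/4)
2. 257.143ms @ 3/4 + 257.143ms (3/4)
3. 514.286ms @ 3/2 + 514.286ms (3/2)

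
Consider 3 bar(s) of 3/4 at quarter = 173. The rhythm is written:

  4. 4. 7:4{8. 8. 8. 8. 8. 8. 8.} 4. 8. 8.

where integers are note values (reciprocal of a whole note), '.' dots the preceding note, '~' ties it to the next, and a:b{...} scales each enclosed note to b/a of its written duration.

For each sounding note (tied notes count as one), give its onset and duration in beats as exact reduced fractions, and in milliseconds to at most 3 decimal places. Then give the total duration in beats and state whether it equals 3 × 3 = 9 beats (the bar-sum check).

1) 0.0ms=0b +520.231ms=3/2b
2) 520.231ms=3/2b +520.231ms=3/2b
3) 1040.462ms=3b +148.637ms=3/7b
4) 1189.1ms=24/7b +148.637ms=3/7b
5) 1337.737ms=27/7b +148.637ms=3/7b
6) 1486.375ms=30/7b +148.637ms=3/7b
7) 1635.012ms=33/7b +148.637ms=3/7b
8) 1783.65ms=36/7b +148.637ms=3/7b
9) 1932.287ms=39/7b +148.637ms=3/7b
10) 2080.925ms=6b +520.231ms=3/2b
11) 2601.156ms=15/2b +260.116ms=3/4b
12) 2861.272ms=33/4b +260.116ms=3/4b
Σ=9b of 9 (173bpm 3/4) — PASS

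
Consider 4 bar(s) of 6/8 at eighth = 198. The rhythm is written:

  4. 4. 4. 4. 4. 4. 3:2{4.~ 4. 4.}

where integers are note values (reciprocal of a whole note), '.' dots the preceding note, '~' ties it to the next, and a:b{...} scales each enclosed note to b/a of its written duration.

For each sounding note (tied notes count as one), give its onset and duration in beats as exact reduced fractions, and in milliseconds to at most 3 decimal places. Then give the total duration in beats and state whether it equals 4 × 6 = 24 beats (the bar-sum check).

1) 0.0ms=0b +909.091ms=3b
2) 909.091ms=3b +909.091ms=3b
3) 1818.182ms=6b +909.091ms=3b
4) 2727.273ms=9b +909.091ms=3b
5) 3636.364ms=12b +909.091ms=3b
6) 4545.455ms=15b +909.091ms=3b
7) 5454.545ms=18b +1212.121ms=4b
8) 6666.667ms=22b +606.061ms=2b
Σ=24b of 24 (198bpm 6/8) — PASS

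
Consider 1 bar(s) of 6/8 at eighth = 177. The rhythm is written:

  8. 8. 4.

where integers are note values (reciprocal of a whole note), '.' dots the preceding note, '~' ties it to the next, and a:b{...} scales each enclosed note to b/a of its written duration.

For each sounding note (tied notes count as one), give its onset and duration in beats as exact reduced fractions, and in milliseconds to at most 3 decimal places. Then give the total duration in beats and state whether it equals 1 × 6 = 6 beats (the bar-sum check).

1) 0.0ms=0b +508.475ms=3/2b
2) 508.475ms=3/2b +508.475ms=3/2b
3) 1016.949ms=3b +1016.949ms=3b
Σ=6b of 6 (177bpm 6/8) — PASS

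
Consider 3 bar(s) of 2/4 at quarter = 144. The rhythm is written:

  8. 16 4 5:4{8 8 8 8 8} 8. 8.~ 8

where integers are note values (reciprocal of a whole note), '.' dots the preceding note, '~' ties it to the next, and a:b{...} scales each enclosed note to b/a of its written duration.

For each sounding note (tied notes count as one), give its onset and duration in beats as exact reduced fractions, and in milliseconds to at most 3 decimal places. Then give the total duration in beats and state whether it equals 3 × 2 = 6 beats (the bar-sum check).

1) 0.0ms=0b +312.5ms=3/4b
2) 312.5ms=3/4b +104.167ms=1/4b
3) 416.667ms=1b +416.667ms=1b
4) 833.333ms=2b +166.667ms=2/5b
5) 1000.0ms=12/5b +166.667ms=2/5b
6) 1166.667ms=14/5b +166.667ms=2/5b
7) 1333.333ms=16/5b +166.667ms=2/5b
8) 1500.0ms=18/5b +166.667ms=2/5b
9) 1666.667ms=4b +312.5ms=3/4b
10) 1979.167ms=19/4b +520.833ms=5/4b
Σ=6b of 6 (144bpm 2/4) — PASS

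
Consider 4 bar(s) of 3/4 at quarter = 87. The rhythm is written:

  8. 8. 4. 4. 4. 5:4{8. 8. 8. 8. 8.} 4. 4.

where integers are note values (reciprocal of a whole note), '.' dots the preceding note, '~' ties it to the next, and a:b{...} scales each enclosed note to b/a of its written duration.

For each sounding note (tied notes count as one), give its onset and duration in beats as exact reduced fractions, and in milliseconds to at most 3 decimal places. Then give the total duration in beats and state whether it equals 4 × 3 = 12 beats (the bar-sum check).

1) 0.0ms=0b +517.241ms=3/4b
2) 517.241ms=3/4b +517.241ms=3/4b
3) 1034.483ms=3/2b +1034.483ms=3/2b
4) 2068.966ms=3b +1034.483ms=3/2b
5) 3103.448ms=9/2b +1034.483ms=3/2b
6) 4137.931ms=6b +413.793ms=3/5b
7) 4551.724ms=33/5b +413.793ms=3/5b
8) 4965.517ms=36/5b +413.793ms=3/5b
9) 5379.31ms=39/5b +413.793ms=3/5b
10) 5793.103ms=42/5b +413.793ms=3/5b
11) 6206.897ms=9b +1034.483ms=3/2b
12) 7241.379ms=21/2b +1034.483ms=3/2b
Σ=12b of 12 (87bpm 3/4) — PASS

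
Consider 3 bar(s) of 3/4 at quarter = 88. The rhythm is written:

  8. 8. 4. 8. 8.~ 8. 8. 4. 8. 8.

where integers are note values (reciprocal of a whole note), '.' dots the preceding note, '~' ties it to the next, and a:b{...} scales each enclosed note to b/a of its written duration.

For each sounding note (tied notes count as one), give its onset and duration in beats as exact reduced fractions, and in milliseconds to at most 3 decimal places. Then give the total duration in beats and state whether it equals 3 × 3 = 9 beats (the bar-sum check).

1) 0.0ms=0b +511.364ms=3/4b
2) 511.364ms=3/4b +511.364ms=3/4b
3) 1022.727ms=3/2b +1022.727ms=3/2b
4) 2045.455ms=3b +511.364ms=3/4b
5) 2556.818ms=15/4b +1022.727ms=3/2b
6) 3579.545ms=21/4b +511.364ms=3/4b
7) 4090.909ms=6b +1022.727ms=3/2b
8) 5113.636ms=15/2b +511.364ms=3/4b
9) 5625.0ms=33/4b +511.364ms=3/4b
Σ=9b of 9 (88bpm 3/4) — PASS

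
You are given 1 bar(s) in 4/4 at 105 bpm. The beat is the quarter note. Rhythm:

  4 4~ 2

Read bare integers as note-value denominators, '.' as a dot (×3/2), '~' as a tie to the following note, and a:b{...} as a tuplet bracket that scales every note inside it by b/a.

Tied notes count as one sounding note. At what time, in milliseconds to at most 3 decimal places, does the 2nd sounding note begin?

note 2 onset = 1b = 571.429ms

1. 0.0ms @ 0 + 571.429ms (1)
2. 571.429ms @ 1 + 1714.286ms (3)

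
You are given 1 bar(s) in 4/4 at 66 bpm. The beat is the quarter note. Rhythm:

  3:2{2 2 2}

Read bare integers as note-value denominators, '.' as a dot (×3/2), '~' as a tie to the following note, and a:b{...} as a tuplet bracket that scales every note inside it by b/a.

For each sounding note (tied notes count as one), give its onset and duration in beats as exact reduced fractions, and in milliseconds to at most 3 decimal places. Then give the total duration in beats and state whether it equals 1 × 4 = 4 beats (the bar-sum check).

1) 0.0ms=0b +1212.121ms=4/3b
2) 1212.121ms=4/3b +1212.121ms=4/3b
3) 2424.242ms=8/3b +1212.121ms=4/3b
Σ=4b of 4 (66bpm 4/4) — PASS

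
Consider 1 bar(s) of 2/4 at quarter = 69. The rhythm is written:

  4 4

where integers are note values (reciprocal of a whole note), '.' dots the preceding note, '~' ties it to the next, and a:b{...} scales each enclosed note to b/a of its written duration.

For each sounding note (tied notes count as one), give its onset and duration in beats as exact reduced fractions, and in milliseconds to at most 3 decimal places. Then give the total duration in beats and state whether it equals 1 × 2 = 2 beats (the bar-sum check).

1) 0.0ms=0b +869.565ms=1b
2) 869.565ms=1b +869.565ms=1b
Σ=2b of 2 (69bpm 2/4) — PASS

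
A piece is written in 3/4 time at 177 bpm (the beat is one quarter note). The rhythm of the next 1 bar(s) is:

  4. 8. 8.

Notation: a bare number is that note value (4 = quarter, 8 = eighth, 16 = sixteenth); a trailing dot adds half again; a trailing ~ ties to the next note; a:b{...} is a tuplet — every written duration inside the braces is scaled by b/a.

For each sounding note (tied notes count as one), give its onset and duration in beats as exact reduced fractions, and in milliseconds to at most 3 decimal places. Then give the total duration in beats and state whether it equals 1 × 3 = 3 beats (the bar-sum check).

1) 0.0ms=0b +508.475ms=3/2b
2) 508.475ms=3/2b +254.237ms=3/4b
3) 762.712ms=9/4b +254.237ms=3/4b
Σ=3b of 3 (177bpm 3/4) — PASS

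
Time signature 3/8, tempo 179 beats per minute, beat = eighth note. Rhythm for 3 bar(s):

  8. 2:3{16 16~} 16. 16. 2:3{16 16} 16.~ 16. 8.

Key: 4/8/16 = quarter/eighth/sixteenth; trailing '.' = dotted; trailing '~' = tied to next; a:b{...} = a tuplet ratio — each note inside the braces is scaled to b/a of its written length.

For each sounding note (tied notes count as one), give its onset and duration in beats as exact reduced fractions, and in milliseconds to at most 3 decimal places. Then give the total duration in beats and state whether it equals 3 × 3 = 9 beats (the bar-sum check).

1) 0.0ms=0b +502.793ms=3/2b
2) 502.793ms=3/2b +251.397ms=3/4b
3) 754.19ms=9/4b +502.793ms=3/2b
4) 1256.983ms=15/4b +251.397ms=3/4b
5) 1508.38ms=9/2b +251.397ms=3/4b
6) 1759.777ms=21/4b +251.397ms=3/4b
7) 2011.173ms=6b +502.793ms=3/2b
8) 2513.966ms=15/2b +502.793ms=3/2b
Σ=9b of 9 (179bpm 3/8) — PASS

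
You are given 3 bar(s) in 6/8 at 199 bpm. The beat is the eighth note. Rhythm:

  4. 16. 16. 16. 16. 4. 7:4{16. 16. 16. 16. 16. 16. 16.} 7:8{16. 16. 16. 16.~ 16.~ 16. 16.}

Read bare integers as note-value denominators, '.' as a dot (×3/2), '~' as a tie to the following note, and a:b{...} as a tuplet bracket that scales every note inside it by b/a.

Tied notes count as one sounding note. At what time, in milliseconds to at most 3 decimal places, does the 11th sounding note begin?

note 11 onset = 75/7b = 3230.438ms

1. 0.0ms @ 0 + 904.523ms (3)
2. 904.523ms @ 3 + 226.131ms (3/4)
3. 1130.653ms @ 15/4 + 226.131ms (3/4)
4. 1356.784ms @ 9/2 + 226.131ms (3/4)
5. 1582.915ms @ 21/4 + 226.131ms (3/4)
6. 1809.045ms @ 6 + 904.523ms (3)
7. 2713.568ms @ 9 + 129.218ms (3/7)
8. 2842.785ms @ 66/7 + 129.218ms (3/7)
9. 2972.003ms @ 69/7 + 129.218ms (3/7)
10. 3101.22ms @ 72/7 + 129.218ms (3/7)
11. 3230.438ms @ 75/7 + 129.218ms (3/7)
12. 3359.655ms @ 78/7 + 129.218ms (3/7)
13. 3488.873ms @ 81/7 + 129.218ms (3/7)
14. 3618.09ms @ 12 + 258.435ms (6/7)
15. 3876.525ms @ 90/7 + 258.435ms (6/7)
16. 4134.961ms @ 96/7 + 258.435ms (6/7)
17. 4393.396ms @ 102/7 + 775.305ms (18/7)
18. 5168.701ms @ 120/7 + 258.435ms (6/7)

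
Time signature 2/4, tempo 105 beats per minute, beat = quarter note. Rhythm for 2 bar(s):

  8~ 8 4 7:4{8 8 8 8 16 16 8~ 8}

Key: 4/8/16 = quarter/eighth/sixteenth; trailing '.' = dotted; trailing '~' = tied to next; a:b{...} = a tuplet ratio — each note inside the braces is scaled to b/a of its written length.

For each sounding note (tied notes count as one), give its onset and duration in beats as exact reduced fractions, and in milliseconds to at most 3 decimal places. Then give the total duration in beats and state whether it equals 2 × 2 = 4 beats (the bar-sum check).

1) 0.0ms=0b +571.429ms=1b
2) 571.429ms=1b +571.429ms=1b
3) 1142.857ms=2b +163.265ms=2/7b
4) 1306.122ms=16/7b +163.265ms=2/7b
5) 1469.388ms=18/7b +163.265ms=2/7b
6) 1632.653ms=20/7b +163.265ms=2/7b
7) 1795.918ms=22/7b +81.633ms=1/7b
8) 1877.551ms=23/7b +81.633ms=1/7b
9) 1959.184ms=24/7b +326.531ms=4/7b
Σ=4b of 4 (105bpm 2/4) — PASS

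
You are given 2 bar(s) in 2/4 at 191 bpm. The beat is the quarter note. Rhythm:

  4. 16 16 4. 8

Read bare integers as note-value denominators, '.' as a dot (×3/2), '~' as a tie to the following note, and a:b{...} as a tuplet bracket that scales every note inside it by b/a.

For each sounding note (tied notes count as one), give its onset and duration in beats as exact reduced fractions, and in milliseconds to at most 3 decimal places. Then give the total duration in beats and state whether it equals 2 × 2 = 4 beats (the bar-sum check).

1) 0.0ms=0b +471.204ms=3/2b
2) 471.204ms=3/2b +78.534ms=1/4b
3) 549.738ms=7/4b +78.534ms=1/4b
4) 628.272ms=2b +471.204ms=3/2b
5) 1099.476ms=7/2b +157.068ms=1/2b
Σ=4b of 4 (191bpm 2/4) — PASS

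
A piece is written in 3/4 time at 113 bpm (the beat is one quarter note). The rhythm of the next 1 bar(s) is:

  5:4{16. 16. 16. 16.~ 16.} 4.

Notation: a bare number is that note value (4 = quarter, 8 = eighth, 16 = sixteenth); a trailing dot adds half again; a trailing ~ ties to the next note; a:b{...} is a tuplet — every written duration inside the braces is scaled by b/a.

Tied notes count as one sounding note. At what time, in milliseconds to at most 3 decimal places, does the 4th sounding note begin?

note 4 onset = 9/10b = 477.876ms

1. 0.0ms @ 0 + 159.292ms (3/10)
2. 159.292ms @ 3/10 + 159.292ms (3/10)
3. 318.584ms @ 3/5 + 159.292ms (3/10)
4. 477.876ms @ 9/10 + 318.584ms (3/5)
5. 796.46ms @ 3/2 + 796.46ms (3/2)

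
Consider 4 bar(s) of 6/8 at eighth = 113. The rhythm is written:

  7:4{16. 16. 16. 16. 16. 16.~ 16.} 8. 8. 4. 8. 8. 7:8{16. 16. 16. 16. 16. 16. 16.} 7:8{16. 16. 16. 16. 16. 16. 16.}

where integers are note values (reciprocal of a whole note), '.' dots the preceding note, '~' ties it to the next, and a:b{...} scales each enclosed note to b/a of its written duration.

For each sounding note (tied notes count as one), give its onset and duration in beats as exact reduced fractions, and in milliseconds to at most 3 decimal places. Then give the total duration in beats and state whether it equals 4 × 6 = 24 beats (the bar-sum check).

1) 0.0ms=0b +227.56ms=3/7b
2) 227.56ms=3/7b +227.56ms=3/7b
3) 455.12ms=6/7b +227.56ms=3/7b
4) 682.68ms=9/7b +227.56ms=3/7b
5) 910.24ms=12/7b +227.56ms=3/7b
6) 1137.8ms=15/7b +455.12ms=6/7b
7) 1592.92ms=3b +796.46ms=3/2b
8) 2389.381ms=9/2b +796.46ms=3/2b
9) 3185.841ms=6b +1592.92ms=3b
10) 4778.761ms=9b +796.46ms=3/2b
11) 5575.221ms=21/2b +796.46ms=3/2b
12) 6371.681ms=12b +455.12ms=6/7b
13) 6826.802ms=90/7b +455.12ms=6/7b
14) 7281.922ms=96/7b +455.12ms=6/7b
15) 7737.042ms=102/7b +455.12ms=6/7b
16) 8192.162ms=108/7b +455.12ms=6/7b
17) 8647.282ms=114/7b +455.12ms=6/7b
18) 9102.402ms=120/7b +455.12ms=6/7b
19) 9557.522ms=18b +455.12ms=6/7b
20) 10012.642ms=132/7b +455.12ms=6/7b
21) 10467.762ms=138/7b +455.12ms=6/7b
22) 10922.882ms=144/7b +455.12ms=6/7b
23) 11378.003ms=150/7b +455.12ms=6/7b
24) 11833.123ms=156/7b +455.12ms=6/7b
25) 12288.243ms=162/7b +455.12ms=6/7b
Σ=24b of 24 (113bpm 6/8) — PASS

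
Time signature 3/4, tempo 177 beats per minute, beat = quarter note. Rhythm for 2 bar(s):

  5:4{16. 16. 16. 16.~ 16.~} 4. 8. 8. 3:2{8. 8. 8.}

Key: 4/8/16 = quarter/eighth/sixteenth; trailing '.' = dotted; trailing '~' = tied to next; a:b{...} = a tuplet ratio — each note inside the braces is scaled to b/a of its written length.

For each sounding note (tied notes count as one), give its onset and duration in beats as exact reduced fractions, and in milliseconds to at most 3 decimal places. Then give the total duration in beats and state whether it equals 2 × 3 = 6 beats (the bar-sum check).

1) 0.0ms=0b +101.695ms=3/10b
2) 101.695ms=3/10b +101.695ms=3/10b
3) 203.39ms=3/5b +101.695ms=3/10b
4) 305.085ms=9/10b +711.864ms=21/10b
5) 1016.949ms=3b +254.237ms=3/4b
6) 1271.186ms=15/4b +254.237ms=3/4b
7) 1525.424ms=9/2b +169.492ms=1/2b
8) 1694.915ms=5b +169.492ms=1/2b
9) 1864.407ms=11/2b +169.492ms=1/2b
Σ=6b of 6 (177bpm 3/4) — PASS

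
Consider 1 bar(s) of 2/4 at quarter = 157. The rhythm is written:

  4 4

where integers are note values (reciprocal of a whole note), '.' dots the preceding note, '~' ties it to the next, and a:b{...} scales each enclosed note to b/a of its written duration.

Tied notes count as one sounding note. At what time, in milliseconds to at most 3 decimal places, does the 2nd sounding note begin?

1. 0.0ms @ 0 + 382.166ms (1)
2. 382.166ms @ 1 + 382.166ms (1)

note 2 onset = 1b = 382.166ms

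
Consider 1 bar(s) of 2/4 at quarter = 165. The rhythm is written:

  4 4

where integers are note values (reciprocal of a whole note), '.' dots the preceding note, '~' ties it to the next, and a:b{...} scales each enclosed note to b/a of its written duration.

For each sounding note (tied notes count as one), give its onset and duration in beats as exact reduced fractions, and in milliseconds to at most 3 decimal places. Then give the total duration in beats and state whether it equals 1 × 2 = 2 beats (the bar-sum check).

1) 0.0ms=0b +363.636ms=1b
2) 363.636ms=1b +363.636ms=1b
Σ=2b of 2 (165bpm 2/4) — PASS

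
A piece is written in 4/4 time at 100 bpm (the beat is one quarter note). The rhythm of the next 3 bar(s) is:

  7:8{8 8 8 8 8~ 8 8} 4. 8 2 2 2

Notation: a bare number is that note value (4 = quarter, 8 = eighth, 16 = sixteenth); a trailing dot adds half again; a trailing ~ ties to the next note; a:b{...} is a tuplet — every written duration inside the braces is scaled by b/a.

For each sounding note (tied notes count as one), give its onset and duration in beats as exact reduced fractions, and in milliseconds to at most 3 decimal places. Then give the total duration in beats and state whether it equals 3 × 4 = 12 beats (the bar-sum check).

1) 0.0ms=0b +342.857ms=4/7b
2) 342.857ms=4/7b +342.857ms=4/7b
3) 685.714ms=8/7b +342.857ms=4/7b
4) 1028.571ms=12/7b +342.857ms=4/7b
5) 1371.429ms=16/7b +685.714ms=8/7b
6) 2057.143ms=24/7b +342.857ms=4/7b
7) 2400.0ms=4b +900.0ms=3/2b
8) 3300.0ms=11/2b +300.0ms=1/2b
9) 3600.0ms=6b +1200.0ms=2b
10) 4800.0ms=8b +1200.0ms=2b
11) 6000.0ms=10b +1200.0ms=2b
Σ=12b of 12 (100bpm 4/4) — PASS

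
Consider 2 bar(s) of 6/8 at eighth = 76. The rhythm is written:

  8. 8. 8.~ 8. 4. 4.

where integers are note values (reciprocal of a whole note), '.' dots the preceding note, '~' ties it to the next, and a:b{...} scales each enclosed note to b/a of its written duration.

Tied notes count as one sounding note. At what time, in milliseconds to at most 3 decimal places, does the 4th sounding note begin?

1. 0.0ms @ 0 + 1184.211ms (3/2)
2. 1184.211ms @ 3/2 + 1184.211ms (3/2)
3. 2368.421ms @ 3 + 2368.421ms (3)
4. 4736.842ms @ 6 + 2368.421ms (3)
5. 7105.263ms @ 9 + 2368.421ms (3)

note 4 onset = 6b = 4736.842ms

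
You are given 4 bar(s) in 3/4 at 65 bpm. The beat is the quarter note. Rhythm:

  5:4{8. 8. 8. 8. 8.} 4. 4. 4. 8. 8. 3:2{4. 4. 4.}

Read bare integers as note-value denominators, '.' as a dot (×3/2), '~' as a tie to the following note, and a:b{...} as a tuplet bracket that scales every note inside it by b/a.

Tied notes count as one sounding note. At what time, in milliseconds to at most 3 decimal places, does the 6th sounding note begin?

note 6 onset = 3b = 2769.231ms

1. 0.0ms @ 0 + 553.846ms (3/5)
2. 553.846ms @ 3/5 + 553.846ms (3/5)
3. 1107.692ms @ 6/5 + 553.846ms (3/5)
4. 1661.538ms @ 9/5 + 553.846ms (3/5)
5. 2215.385ms @ 12/5 + 553.846ms (3/5)
6. 2769.231ms @ 3 + 1384.615ms (3/2)
7. 4153.846ms @ 9/2 + 1384.615ms (3/2)
8. 5538.462ms @ 6 + 1384.615ms (3/2)
9. 6923.077ms @ 15/2 + 692.308ms (3/4)
10. 7615.385ms @ 33/4 + 692.308ms (3/4)
11. 8307.692ms @ 9 + 923.077ms (1)
12. 9230.769ms @ 10 + 923.077ms (1)
13. 10153.846ms @ 11 + 923.077ms (1)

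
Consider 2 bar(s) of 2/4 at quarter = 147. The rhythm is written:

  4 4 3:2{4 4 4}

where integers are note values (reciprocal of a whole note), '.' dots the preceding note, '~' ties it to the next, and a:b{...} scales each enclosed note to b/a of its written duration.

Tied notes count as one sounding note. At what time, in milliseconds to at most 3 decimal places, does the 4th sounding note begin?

1. 0.0ms @ 0 + 408.163ms (1)
2. 408.163ms @ 1 + 408.163ms (1)
3. 816.327ms @ 2 + 272.109ms (2/3)
4. 1088.435ms @ 8/3 + 272.109ms (2/3)
5. 1360.544ms @ 10/3 + 272.109ms (2/3)

note 4 onset = 8/3b = 1088.435ms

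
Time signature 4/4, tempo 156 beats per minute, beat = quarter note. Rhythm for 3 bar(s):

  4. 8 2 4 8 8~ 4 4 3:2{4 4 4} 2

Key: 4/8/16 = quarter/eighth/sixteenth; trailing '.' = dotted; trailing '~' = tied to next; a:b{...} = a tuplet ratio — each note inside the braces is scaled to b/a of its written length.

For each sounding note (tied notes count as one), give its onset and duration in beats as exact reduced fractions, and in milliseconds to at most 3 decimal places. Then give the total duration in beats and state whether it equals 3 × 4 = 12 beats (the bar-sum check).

1) 0.0ms=0b +576.923ms=3/2b
2) 576.923ms=3/2b +192.308ms=1/2b
3) 769.231ms=2b +769.231ms=2b
4) 1538.462ms=4b +384.615ms=1b
5) 1923.077ms=5b +192.308ms=1/2b
6) 2115.385ms=11/2b +576.923ms=3/2b
7) 2692.308ms=7b +384.615ms=1b
8) 3076.923ms=8b +256.41ms=2/3b
9) 3333.333ms=26/3b +256.41ms=2/3b
10) 3589.744ms=28/3b +256.41ms=2/3b
11) 3846.154ms=10b +769.231ms=2b
Σ=12b of 12 (156bpm 4/4) — PASS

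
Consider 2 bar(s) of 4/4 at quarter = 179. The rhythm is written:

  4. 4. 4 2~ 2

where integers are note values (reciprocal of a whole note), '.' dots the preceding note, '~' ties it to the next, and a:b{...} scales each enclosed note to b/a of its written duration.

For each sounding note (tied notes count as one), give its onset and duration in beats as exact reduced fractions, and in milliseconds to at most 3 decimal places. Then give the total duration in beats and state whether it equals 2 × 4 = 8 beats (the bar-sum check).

1) 0.0ms=0b +502.793ms=3/2b
2) 502.793ms=3/2b +502.793ms=3/2b
3) 1005.587ms=3b +335.196ms=1b
4) 1340.782ms=4b +1340.782ms=4b
Σ=8b of 8 (179bpm 4/4) — PASS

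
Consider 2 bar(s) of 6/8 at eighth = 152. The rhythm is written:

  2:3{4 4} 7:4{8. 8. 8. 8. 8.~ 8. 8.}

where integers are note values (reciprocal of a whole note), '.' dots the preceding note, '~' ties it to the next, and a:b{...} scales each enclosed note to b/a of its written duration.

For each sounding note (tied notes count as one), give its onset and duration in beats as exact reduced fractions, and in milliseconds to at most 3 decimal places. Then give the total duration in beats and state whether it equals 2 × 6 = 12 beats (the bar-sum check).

1) 0.0ms=0b +1184.211ms=3b
2) 1184.211ms=3b +1184.211ms=3b
3) 2368.421ms=6b +338.346ms=6/7b
4) 2706.767ms=48/7b +338.346ms=6/7b
5) 3045.113ms=54/7b +338.346ms=6/7b
6) 3383.459ms=60/7b +338.346ms=6/7b
7) 3721.805ms=66/7b +676.692ms=12/7b
8) 4398.496ms=78/7b +338.346ms=6/7b
Σ=12b of 12 (152bpm 6/8) — PASS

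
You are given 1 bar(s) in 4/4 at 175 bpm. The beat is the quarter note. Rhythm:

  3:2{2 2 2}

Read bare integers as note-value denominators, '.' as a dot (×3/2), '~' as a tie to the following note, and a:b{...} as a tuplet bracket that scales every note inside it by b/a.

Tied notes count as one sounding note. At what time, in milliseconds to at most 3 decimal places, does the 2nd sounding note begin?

1. 0.0ms @ 0 + 457.143ms (4/3)
2. 457.143ms @ 4/3 + 457.143ms (4/3)
3. 914.286ms @ 8/3 + 457.143ms (4/3)

note 2 onset = 4/3b = 457.143ms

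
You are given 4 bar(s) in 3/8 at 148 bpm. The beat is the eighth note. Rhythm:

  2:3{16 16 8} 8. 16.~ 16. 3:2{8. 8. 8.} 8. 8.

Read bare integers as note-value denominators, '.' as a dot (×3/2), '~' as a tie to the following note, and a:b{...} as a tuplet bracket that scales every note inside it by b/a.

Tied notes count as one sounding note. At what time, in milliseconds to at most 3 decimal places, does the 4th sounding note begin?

1. 0.0ms @ 0 + 304.054ms (3/4)
2. 304.054ms @ 3/4 + 304.054ms (3/4)
3. 608.108ms @ 3/2 + 608.108ms (3/2)
4. 1216.216ms @ 3 + 608.108ms (3/2)
5. 1824.324ms @ 9/2 + 608.108ms (3/2)
6. 2432.432ms @ 6 + 405.405ms (1)
7. 2837.838ms @ 7 + 405.405ms (1)
8. 3243.243ms @ 8 + 405.405ms (1)
9. 3648.649ms @ 9 + 608.108ms (3/2)
10. 4256.757ms @ 21/2 + 608.108ms (3/2)

note 4 onset = 3b = 1216.216ms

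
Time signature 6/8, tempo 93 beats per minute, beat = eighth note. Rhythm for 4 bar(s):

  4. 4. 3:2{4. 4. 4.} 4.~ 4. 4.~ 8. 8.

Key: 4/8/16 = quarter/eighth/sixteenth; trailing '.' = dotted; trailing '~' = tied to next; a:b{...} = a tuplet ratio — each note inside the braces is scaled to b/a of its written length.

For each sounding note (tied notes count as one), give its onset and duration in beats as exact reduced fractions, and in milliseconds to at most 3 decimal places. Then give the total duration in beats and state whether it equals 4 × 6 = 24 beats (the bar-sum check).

1) 0.0ms=0b +1935.484ms=3b
2) 1935.484ms=3b +1935.484ms=3b
3) 3870.968ms=6b +1290.323ms=2b
4) 5161.29ms=8b +1290.323ms=2b
5) 6451.613ms=10b +1290.323ms=2b
6) 7741.935ms=12b +3870.968ms=6b
7) 11612.903ms=18b +2903.226ms=9/2b
8) 14516.129ms=45/2b +967.742ms=3/2b
Σ=24b of 24 (93bpm 6/8) — PASS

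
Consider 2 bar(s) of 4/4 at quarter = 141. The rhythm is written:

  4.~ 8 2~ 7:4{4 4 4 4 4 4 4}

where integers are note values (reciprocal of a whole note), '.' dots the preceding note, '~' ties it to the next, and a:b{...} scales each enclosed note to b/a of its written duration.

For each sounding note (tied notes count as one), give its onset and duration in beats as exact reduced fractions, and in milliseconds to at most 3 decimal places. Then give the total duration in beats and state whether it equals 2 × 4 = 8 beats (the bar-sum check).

1) 0.0ms=0b +851.064ms=2b
2) 851.064ms=2b +1094.225ms=18/7b
3) 1945.289ms=32/7b +243.161ms=4/7b
4) 2188.45ms=36/7b +243.161ms=4/7b
5) 2431.611ms=40/7b +243.161ms=4/7b
6) 2674.772ms=44/7b +243.161ms=4/7b
7) 2917.933ms=48/7b +243.161ms=4/7b
8) 3161.094ms=52/7b +243.161ms=4/7b
Σ=8b of 8 (141bpm 4/4) — PASS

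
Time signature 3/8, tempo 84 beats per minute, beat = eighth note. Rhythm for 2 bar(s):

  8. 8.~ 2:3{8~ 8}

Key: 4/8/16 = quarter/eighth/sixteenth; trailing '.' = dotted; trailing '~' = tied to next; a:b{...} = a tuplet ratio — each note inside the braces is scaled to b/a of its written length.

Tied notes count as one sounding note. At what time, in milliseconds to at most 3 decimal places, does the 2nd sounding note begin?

note 2 onset = 3/2b = 1071.429ms

1. 0.0ms @ 0 + 1071.429ms (3/2)
2. 1071.429ms @ 3/2 + 3214.286ms (9/2)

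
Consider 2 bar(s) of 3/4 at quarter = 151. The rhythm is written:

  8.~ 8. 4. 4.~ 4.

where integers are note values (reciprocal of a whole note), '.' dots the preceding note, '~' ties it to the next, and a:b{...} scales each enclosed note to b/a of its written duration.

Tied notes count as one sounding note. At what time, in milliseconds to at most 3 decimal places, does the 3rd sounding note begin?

note 3 onset = 3b = 1192.053ms

1. 0.0ms @ 0 + 596.026ms (3/2)
2. 596.026ms @ 3/2 + 596.026ms (3/2)
3. 1192.053ms @ 3 + 1192.053ms (3)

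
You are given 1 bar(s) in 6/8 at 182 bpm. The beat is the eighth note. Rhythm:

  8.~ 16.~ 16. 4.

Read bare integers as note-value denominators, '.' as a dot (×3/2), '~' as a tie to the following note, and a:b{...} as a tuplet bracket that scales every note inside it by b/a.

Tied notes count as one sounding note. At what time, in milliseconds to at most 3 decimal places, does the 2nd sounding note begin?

1. 0.0ms @ 0 + 989.011ms (3)
2. 989.011ms @ 3 + 989.011ms (3)

note 2 onset = 3b = 989.011ms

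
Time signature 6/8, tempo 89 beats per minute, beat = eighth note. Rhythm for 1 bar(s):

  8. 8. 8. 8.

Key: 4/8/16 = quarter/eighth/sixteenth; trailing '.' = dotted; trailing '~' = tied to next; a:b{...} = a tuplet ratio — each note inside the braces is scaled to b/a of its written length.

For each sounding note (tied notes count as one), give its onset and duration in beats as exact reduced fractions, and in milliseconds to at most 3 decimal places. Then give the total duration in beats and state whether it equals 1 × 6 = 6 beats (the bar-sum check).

1) 0.0ms=0b +1011.236ms=3/2b
2) 1011.236ms=3/2b +1011.236ms=3/2b
3) 2022.472ms=3b +1011.236ms=3/2b
4) 3033.708ms=9/2b +1011.236ms=3/2b
Σ=6b of 6 (89bpm 6/8) — PASS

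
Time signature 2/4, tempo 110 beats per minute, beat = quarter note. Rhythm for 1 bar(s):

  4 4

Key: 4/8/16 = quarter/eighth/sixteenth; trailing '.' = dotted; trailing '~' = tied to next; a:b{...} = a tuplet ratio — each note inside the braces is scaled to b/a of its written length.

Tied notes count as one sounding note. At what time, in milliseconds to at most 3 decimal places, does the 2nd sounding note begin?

1. 0.0ms @ 0 + 545.455ms (1)
2. 545.455ms @ 1 + 545.455ms (1)

note 2 onset = 1b = 545.455ms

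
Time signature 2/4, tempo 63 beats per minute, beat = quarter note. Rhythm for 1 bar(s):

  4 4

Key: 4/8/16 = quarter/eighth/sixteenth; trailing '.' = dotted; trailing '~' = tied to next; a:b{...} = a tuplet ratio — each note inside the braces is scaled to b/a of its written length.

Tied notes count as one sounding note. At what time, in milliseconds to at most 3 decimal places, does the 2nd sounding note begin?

note 2 onset = 1b = 952.381ms

1. 0.0ms @ 0 + 952.381ms (1)
2. 952.381ms @ 1 + 952.381ms (1)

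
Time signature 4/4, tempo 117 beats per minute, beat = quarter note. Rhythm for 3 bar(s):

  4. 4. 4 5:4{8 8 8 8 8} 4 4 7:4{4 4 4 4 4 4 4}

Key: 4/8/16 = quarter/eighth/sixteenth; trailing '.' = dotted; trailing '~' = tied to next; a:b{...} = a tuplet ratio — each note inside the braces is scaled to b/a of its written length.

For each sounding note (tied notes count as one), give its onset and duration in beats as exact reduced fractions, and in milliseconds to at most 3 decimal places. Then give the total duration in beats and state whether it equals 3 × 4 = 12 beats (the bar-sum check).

1) 0.0ms=0b +769.231ms=3/2b
2) 769.231ms=3/2b +769.231ms=3/2b
3) 1538.462ms=3b +512.821ms=1b
4) 2051.282ms=4b +205.128ms=2/5b
5) 2256.41ms=22/5b +205.128ms=2/5b
6) 2461.538ms=24/5b +205.128ms=2/5b
7) 2666.667ms=26/5b +205.128ms=2/5b
8) 2871.795ms=28/5b +205.128ms=2/5b
9) 3076.923ms=6b +512.821ms=1b
10) 3589.744ms=7b +512.821ms=1b
11) 4102.564ms=8b +293.04ms=4/7b
12) 4395.604ms=60/7b +293.04ms=4/7b
13) 4688.645ms=64/7b +293.04ms=4/7b
14) 4981.685ms=68/7b +293.04ms=4/7b
15) 5274.725ms=72/7b +293.04ms=4/7b
16) 5567.766ms=76/7b +293.04ms=4/7b
17) 5860.806ms=80/7b +293.04ms=4/7b
Σ=12b of 12 (117bpm 4/4) — PASS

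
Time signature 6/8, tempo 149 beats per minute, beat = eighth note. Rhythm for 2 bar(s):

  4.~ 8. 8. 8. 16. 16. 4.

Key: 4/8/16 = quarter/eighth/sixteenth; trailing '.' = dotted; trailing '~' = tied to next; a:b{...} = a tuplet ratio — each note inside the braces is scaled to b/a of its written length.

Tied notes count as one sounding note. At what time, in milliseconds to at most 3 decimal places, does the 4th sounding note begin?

note 4 onset = 15/2b = 3020.134ms

1. 0.0ms @ 0 + 1812.081ms (9/2)
2. 1812.081ms @ 9/2 + 604.027ms (3/2)
3. 2416.107ms @ 6 + 604.027ms (3/2)
4. 3020.134ms @ 15/2 + 302.013ms (3/4)
5. 3322.148ms @ 33/4 + 302.013ms (3/4)
6. 3624.161ms @ 9 + 1208.054ms (3)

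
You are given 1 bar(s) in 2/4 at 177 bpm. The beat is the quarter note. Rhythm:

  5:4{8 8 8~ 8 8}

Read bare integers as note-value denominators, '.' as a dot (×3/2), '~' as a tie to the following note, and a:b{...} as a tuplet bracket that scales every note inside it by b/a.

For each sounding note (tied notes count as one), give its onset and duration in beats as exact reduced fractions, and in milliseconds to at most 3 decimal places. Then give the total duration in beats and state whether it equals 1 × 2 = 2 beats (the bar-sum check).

1) 0.0ms=0b +135.593ms=2/5b
2) 135.593ms=2/5b +135.593ms=2/5b
3) 271.186ms=4/5b +271.186ms=4/5b
4) 542.373ms=8/5b +135.593ms=2/5b
Σ=2b of 2 (177bpm 2/4) — PASS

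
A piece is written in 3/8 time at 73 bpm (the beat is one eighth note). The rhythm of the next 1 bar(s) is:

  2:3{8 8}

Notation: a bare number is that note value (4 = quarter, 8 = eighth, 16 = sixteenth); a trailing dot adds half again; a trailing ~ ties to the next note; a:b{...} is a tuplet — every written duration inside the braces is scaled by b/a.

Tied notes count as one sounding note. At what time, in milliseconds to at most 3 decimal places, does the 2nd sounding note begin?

note 2 onset = 3/2b = 1232.877ms

1. 0.0ms @ 0 + 1232.877ms (3/2)
2. 1232.877ms @ 3/2 + 1232.877ms (3/2)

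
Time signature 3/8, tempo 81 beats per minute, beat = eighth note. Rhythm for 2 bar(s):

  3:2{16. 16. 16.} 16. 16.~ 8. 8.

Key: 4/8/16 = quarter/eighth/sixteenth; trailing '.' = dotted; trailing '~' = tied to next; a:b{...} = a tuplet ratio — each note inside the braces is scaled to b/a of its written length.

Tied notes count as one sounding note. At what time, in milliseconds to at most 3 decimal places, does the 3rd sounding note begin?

1. 0.0ms @ 0 + 370.37ms (1/2)
2. 370.37ms @ 1/2 + 370.37ms (1/2)
3. 740.741ms @ 1 + 370.37ms (1/2)
4. 1111.111ms @ 3/2 + 555.556ms (3/4)
5. 1666.667ms @ 9/4 + 1666.667ms (9/4)
6. 3333.333ms @ 9/2 + 1111.111ms (3/2)

note 3 onset = 1b = 740.741ms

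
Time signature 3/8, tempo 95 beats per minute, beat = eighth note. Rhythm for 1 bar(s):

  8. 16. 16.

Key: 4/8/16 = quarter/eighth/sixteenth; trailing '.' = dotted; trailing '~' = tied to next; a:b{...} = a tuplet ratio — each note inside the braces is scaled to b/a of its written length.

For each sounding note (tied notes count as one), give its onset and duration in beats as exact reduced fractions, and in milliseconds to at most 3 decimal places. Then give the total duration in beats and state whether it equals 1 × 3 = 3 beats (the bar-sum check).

1) 0.0ms=0b +947.368ms=3/2b
2) 947.368ms=3/2b +473.684ms=3/4b
3) 1421.053ms=9/4b +473.684ms=3/4b
Σ=3b of 3 (95bpm 3/8) — PASS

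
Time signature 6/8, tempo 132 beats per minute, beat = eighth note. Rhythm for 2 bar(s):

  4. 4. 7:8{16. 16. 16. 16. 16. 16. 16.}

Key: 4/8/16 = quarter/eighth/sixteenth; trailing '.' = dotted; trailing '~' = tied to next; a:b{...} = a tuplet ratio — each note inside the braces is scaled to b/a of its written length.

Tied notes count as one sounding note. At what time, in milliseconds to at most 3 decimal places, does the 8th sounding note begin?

note 8 onset = 72/7b = 4675.325ms

1. 0.0ms @ 0 + 1363.636ms (3)
2. 1363.636ms @ 3 + 1363.636ms (3)
3. 2727.273ms @ 6 + 389.61ms (6/7)
4. 3116.883ms @ 48/7 + 389.61ms (6/7)
5. 3506.494ms @ 54/7 + 389.61ms (6/7)
6. 3896.104ms @ 60/7 + 389.61ms (6/7)
7. 4285.714ms @ 66/7 + 389.61ms (6/7)
8. 4675.325ms @ 72/7 + 389.61ms (6/7)
9. 5064.935ms @ 78/7 + 389.61ms (6/7)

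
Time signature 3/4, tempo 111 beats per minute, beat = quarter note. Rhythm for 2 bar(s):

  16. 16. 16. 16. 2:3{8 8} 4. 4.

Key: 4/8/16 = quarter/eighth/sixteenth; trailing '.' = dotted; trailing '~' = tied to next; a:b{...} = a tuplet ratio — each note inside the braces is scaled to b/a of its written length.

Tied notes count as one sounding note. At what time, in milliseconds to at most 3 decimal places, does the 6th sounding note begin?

1. 0.0ms @ 0 + 202.703ms (3/8)
2. 202.703ms @ 3/8 + 202.703ms (3/8)
3. 405.405ms @ 3/4 + 202.703ms (3/8)
4. 608.108ms @ 9/8 + 202.703ms (3/8)
5. 810.811ms @ 3/2 + 405.405ms (3/4)
6. 1216.216ms @ 9/4 + 405.405ms (3/4)
7. 1621.622ms @ 3 + 810.811ms (3/2)
8. 2432.432ms @ 9/2 + 810.811ms (3/2)

note 6 onset = 9/4b = 1216.216ms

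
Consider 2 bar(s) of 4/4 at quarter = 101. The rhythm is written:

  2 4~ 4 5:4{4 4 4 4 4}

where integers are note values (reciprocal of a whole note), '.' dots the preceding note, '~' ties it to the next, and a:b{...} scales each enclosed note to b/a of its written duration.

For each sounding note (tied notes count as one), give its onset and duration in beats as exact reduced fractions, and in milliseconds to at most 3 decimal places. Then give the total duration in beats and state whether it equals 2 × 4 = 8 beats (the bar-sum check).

1) 0.0ms=0b +1188.119ms=2b
2) 1188.119ms=2b +1188.119ms=2b
3) 2376.238ms=4b +475.248ms=4/5b
4) 2851.485ms=24/5b +475.248ms=4/5b
5) 3326.733ms=28/5b +475.248ms=4/5b
6) 3801.98ms=32/5b +475.248ms=4/5b
7) 4277.228ms=36/5b +475.248ms=4/5b
Σ=8b of 8 (101bpm 4/4) — PASS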